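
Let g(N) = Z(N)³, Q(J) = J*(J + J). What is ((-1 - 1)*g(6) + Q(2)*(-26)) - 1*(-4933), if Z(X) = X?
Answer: 4293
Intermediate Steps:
Q(J) = 2*J² (Q(J) = J*(2*J) = 2*J²)
g(N) = N³
((-1 - 1)*g(6) + Q(2)*(-26)) - 1*(-4933) = ((-1 - 1)*6³ + (2*2²)*(-26)) - 1*(-4933) = (-2*216 + (2*4)*(-26)) + 4933 = (-432 + 8*(-26)) + 4933 = (-432 - 208) + 4933 = -640 + 4933 = 4293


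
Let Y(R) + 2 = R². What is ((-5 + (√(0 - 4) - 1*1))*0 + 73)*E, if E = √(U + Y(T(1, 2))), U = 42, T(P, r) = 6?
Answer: 146*√19 ≈ 636.40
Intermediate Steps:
Y(R) = -2 + R²
E = 2*√19 (E = √(42 + (-2 + 6²)) = √(42 + (-2 + 36)) = √(42 + 34) = √76 = 2*√19 ≈ 8.7178)
((-5 + (√(0 - 4) - 1*1))*0 + 73)*E = ((-5 + (√(0 - 4) - 1*1))*0 + 73)*(2*√19) = ((-5 + (√(-4) - 1))*0 + 73)*(2*√19) = ((-5 + (2*I - 1))*0 + 73)*(2*√19) = ((-5 + (-1 + 2*I))*0 + 73)*(2*√19) = ((-6 + 2*I)*0 + 73)*(2*√19) = (0 + 73)*(2*√19) = 73*(2*√19) = 146*√19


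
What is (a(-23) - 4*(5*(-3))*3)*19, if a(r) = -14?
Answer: 3154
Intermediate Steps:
(a(-23) - 4*(5*(-3))*3)*19 = (-14 - 4*(5*(-3))*3)*19 = (-14 - 4*(-15)*3)*19 = (-14 - (-60)*3)*19 = (-14 - 1*(-180))*19 = (-14 + 180)*19 = 166*19 = 3154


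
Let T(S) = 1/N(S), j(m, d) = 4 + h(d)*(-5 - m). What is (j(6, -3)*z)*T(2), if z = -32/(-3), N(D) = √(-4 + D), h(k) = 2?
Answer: 96*I*√2 ≈ 135.76*I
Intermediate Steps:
j(m, d) = -6 - 2*m (j(m, d) = 4 + 2*(-5 - m) = 4 + (-10 - 2*m) = -6 - 2*m)
z = 32/3 (z = -32*(-⅓) = 32/3 ≈ 10.667)
T(S) = (-4 + S)^(-½) (T(S) = 1/(√(-4 + S)) = (-4 + S)^(-½))
(j(6, -3)*z)*T(2) = ((-6 - 2*6)*(32/3))/√(-4 + 2) = ((-6 - 12)*(32/3))/√(-2) = (-18*32/3)*(-I*√2/2) = -(-96)*I*√2 = 96*I*√2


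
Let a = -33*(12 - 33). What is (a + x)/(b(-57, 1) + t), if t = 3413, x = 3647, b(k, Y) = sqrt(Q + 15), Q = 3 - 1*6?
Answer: 14812420/11648557 - 8680*sqrt(3)/11648557 ≈ 1.2703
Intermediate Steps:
Q = -3 (Q = 3 - 6 = -3)
b(k, Y) = 2*sqrt(3) (b(k, Y) = sqrt(-3 + 15) = sqrt(12) = 2*sqrt(3))
a = 693 (a = -33*(-21) = 693)
(a + x)/(b(-57, 1) + t) = (693 + 3647)/(2*sqrt(3) + 3413) = 4340/(3413 + 2*sqrt(3))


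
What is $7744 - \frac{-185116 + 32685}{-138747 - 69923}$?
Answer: $\frac{1615788049}{208670} \approx 7743.3$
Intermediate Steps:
$7744 - \frac{-185116 + 32685}{-138747 - 69923} = 7744 - - \frac{152431}{-208670} = 7744 - \left(-152431\right) \left(- \frac{1}{208670}\right) = 7744 - \frac{152431}{208670} = \frac{1615788049}{208670}$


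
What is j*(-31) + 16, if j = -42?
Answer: 1318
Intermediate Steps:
j*(-31) + 16 = -42*(-31) + 16 = 1302 + 16 = 1318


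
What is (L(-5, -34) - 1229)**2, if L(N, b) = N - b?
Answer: 1440000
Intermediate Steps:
(L(-5, -34) - 1229)**2 = ((-5 - 1*(-34)) - 1229)**2 = ((-5 + 34) - 1229)**2 = (29 - 1229)**2 = (-1200)**2 = 1440000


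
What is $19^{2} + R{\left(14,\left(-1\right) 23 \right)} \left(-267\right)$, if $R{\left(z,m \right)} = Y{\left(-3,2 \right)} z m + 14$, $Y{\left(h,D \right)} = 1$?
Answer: $82597$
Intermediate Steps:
$R{\left(z,m \right)} = 14 + m z$ ($R{\left(z,m \right)} = 1 z m + 14 = z m + 14 = m z + 14 = 14 + m z$)
$19^{2} + R{\left(14,\left(-1\right) 23 \right)} \left(-267\right) = 19^{2} + \left(14 + \left(-1\right) 23 \cdot 14\right) \left(-267\right) = 361 + \left(14 - 322\right) \left(-267\right) = 361 - -82236 = 361 + 82236 = 82597$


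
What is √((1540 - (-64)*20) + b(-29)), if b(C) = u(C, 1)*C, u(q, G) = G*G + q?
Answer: 4*√227 ≈ 60.266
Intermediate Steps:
u(q, G) = q + G² (u(q, G) = G² + q = q + G²)
b(C) = C*(1 + C) (b(C) = (C + 1²)*C = (C + 1)*C = (1 + C)*C = C*(1 + C))
√((1540 - (-64)*20) + b(-29)) = √((1540 - (-64)*20) - 29*(1 - 29)) = √((1540 - 1*(-1280)) - 29*(-28)) = √((1540 + 1280) + 812) = √(2820 + 812) = √3632 = 4*√227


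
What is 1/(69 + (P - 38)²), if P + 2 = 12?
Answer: 1/853 ≈ 0.0011723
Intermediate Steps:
P = 10 (P = -2 + 12 = 10)
1/(69 + (P - 38)²) = 1/(69 + (10 - 38)²) = 1/(69 + (-28)²) = 1/(69 + 784) = 1/853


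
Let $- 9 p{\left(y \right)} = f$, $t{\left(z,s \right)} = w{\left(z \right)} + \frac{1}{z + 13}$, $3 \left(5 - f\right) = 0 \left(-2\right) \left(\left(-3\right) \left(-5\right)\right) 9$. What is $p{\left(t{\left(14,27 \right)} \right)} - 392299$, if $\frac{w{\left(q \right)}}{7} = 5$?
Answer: $- \frac{3530696}{9} \approx -3.923 \cdot 10^{5}$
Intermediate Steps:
$w{\left(q \right)} = 35$ ($w{\left(q \right)} = 7 \cdot 5 = 35$)
$f = 5$ ($f = 5 - \frac{0 \left(-2\right) \left(\left(-3\right) \left(-5\right)\right) 9}{3} = 5 - \frac{0 \cdot 15 \cdot 9}{3} = 5 - \frac{0 \cdot 9}{3} = 5 - 0 = 5 + 0 = 5$)
$t{\left(z,s \right)} = 35 + \frac{1}{13 + z}$ ($t{\left(z,s \right)} = 35 + \frac{1}{z + 13} = 35 + \frac{1}{13 + z}$)
$p{\left(y \right)} = - \frac{5}{9}$ ($p{\left(y \right)} = \left(- \frac{1}{9}\right) 5 = - \frac{5}{9}$)
$p{\left(t{\left(14,27 \right)} \right)} - 392299 = - \frac{5}{9} - 392299 = - \frac{3530696}{9}$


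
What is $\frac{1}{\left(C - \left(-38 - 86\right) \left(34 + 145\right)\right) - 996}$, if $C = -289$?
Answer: $\frac{1}{20911} \approx 4.7822 \cdot 10^{-5}$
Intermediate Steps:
$\frac{1}{\left(C - \left(-38 - 86\right) \left(34 + 145\right)\right) - 996} = \frac{1}{\left(-289 - \left(-38 - 86\right) \left(34 + 145\right)\right) - 996} = \frac{1}{\left(-289 - \left(-124\right) 179\right) - 996} = \frac{1}{\left(-289 - -22196\right) - 996} = \frac{1}{\left(-289 + 22196\right) - 996} = \frac{1}{21907 - 996} = \frac{1}{20911}$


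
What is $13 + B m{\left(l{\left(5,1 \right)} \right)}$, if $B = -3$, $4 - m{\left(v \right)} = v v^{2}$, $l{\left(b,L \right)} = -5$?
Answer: $-374$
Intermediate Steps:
$m{\left(v \right)} = 4 - v^{3}$ ($m{\left(v \right)} = 4 - v v^{2} = 4 - v^{3}$)
$13 + B m{\left(l{\left(5,1 \right)} \right)} = 13 - 3 \left(4 - \left(-5\right)^{3}\right) = 13 - 3 \left(4 - -125\right) = 13 - 3 \left(4 + 125\right) = 13 - 387 = -374$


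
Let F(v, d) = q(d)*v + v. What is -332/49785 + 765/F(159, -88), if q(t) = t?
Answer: -4742009/76519545 ≈ -0.061971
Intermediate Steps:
F(v, d) = v + d*v (F(v, d) = d*v + v = v + d*v)
-332/49785 + 765/F(159, -88) = -332/49785 + 765/((159*(1 - 88))) = -332*1/49785 + 765/((159*(-87))) = -332/49785 + 765/(-13833) = -332/49785 + 765*(-1/13833) = -332/49785 - 85/1537 = -4742009/76519545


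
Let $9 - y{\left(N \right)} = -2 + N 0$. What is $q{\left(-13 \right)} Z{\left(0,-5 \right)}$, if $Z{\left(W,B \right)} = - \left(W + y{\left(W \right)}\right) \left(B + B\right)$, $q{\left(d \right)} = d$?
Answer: $-1430$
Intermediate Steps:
$y{\left(N \right)} = 11$ ($y{\left(N \right)} = 9 - \left(-2 + N 0\right) = 9 - \left(-2 + 0\right) = 9 - -2 = 9 + 2 = 11$)
$Z{\left(W,B \right)} = - 2 B \left(11 + W\right)$ ($Z{\left(W,B \right)} = - \left(W + 11\right) \left(B + B\right) = - \left(11 + W\right) 2 B = - 2 B \left(11 + W\right)$)
$q{\left(-13 \right)} Z{\left(0,-5 \right)} = - 13 \left(\left(-2\right) \left(-5\right) \left(11 + 0\right)\right) = - 13 \left(\left(-2\right) \left(-5\right) 11\right) = \left(-13\right) 110 = -1430$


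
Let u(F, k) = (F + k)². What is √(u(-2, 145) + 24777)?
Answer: √45226 ≈ 212.66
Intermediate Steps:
√(u(-2, 145) + 24777) = √((-2 + 145)² + 24777) = √(143² + 24777) = √(20449 + 24777) = √45226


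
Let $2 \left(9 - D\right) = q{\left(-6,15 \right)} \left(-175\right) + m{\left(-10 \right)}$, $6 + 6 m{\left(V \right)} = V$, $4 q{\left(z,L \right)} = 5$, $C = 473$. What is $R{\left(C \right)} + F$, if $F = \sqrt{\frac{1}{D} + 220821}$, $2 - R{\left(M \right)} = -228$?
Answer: $230 + \frac{3 \sqrt{1198346541}}{221} \approx 699.92$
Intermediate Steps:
$R{\left(M \right)} = 230$ ($R{\left(M \right)} = 2 - -228 = 2 + 228 = 230$)
$q{\left(z,L \right)} = \frac{5}{4}$ ($q{\left(z,L \right)} = \frac{1}{4} \cdot 5 = \frac{5}{4}$)
$m{\left(V \right)} = -1 + \frac{V}{6}$
$D = \frac{2873}{24}$ ($D = 9 - \frac{\frac{5}{4} \left(-175\right) + \left(-1 + \frac{1}{6} \left(-10\right)\right)}{2} = 9 - \frac{- \frac{875}{4} - \frac{8}{3}}{2} = 9 - - \frac{2657}{24} = 9 + \frac{2657}{24} = \frac{2873}{24} \approx 119.71$)
$F = \frac{3 \sqrt{1198346541}}{221}$ ($F = \sqrt{\frac{1}{\frac{2873}{24}} + 220821} = \sqrt{\frac{24}{2873} + 220821} = \sqrt{\frac{634418757}{2873}} = \frac{3 \sqrt{1198346541}}{221} \approx 469.92$)
$R{\left(C \right)} + F = 230 + \frac{3 \sqrt{1198346541}}{221}$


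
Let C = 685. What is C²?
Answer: 469225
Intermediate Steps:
C² = 685² = 469225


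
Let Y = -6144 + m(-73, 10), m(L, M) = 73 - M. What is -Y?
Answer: 6081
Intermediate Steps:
Y = -6081 (Y = -6144 + (73 - 1*10) = -6144 + (73 - 10) = -6144 + 63 = -6081)
-Y = -1*(-6081) = 6081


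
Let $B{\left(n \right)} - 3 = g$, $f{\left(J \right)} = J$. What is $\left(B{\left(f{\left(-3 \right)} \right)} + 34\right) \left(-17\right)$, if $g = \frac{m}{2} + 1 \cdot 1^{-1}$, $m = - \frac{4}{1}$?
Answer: $-612$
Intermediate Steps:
$m = -4$ ($m = \left(-4\right) 1 = -4$)
$g = -1$ ($g = - \frac{4}{2} + 1 \cdot 1^{-1} = \left(-4\right) \frac{1}{2} + 1 \cdot 1 = -2 + 1 = -1$)
$B{\left(n \right)} = 2$ ($B{\left(n \right)} = 3 - 1 = 2$)
$\left(B{\left(f{\left(-3 \right)} \right)} + 34\right) \left(-17\right) = \left(2 + 34\right) \left(-17\right) = 36 \left(-17\right) = -612$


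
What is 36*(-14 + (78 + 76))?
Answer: 5040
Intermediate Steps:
36*(-14 + (78 + 76)) = 36*(-14 + 154) = 36*140 = 5040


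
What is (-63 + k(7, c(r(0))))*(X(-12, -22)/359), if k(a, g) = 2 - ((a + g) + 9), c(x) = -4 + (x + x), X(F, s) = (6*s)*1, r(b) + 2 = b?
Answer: 9108/359 ≈ 25.370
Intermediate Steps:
r(b) = -2 + b
X(F, s) = 6*s
c(x) = -4 + 2*x
k(a, g) = -7 - a - g (k(a, g) = 2 - (9 + a + g) = 2 + (-9 - a - g) = -7 - a - g)
(-63 + k(7, c(r(0))))*(X(-12, -22)/359) = (-63 + (-7 - 1*7 - (-4 + 2*(-2 + 0))))*((6*(-22))/359) = (-63 + (-7 - 7 - (-4 + 2*(-2))))*(-132*1/359) = (-63 + (-7 - 7 - (-4 - 4)))*(-132/359) = (-63 + (-7 - 7 - 1*(-8)))*(-132/359) = (-63 + (-7 - 7 + 8))*(-132/359) = (-63 - 6)*(-132/359) = -69*(-132/359) = 9108/359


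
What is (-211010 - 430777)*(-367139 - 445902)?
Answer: 521799144267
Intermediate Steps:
(-211010 - 430777)*(-367139 - 445902) = -641787*(-813041) = 521799144267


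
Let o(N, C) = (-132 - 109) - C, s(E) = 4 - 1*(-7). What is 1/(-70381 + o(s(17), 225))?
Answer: -1/70847 ≈ -1.4115e-5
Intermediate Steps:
s(E) = 11 (s(E) = 4 + 7 = 11)
o(N, C) = -241 - C
1/(-70381 + o(s(17), 225)) = 1/(-70381 + (-241 - 1*225)) = 1/(-70381 + (-241 - 225)) = 1/(-70381 - 466) = 1/(-70847) = -1/70847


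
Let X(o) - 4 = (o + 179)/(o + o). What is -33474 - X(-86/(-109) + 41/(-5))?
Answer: -135170884/4039 ≈ -33466.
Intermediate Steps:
X(o) = 4 + (179 + o)/(2*o) (X(o) = 4 + (o + 179)/(o + o) = 4 + (179 + o)/((2*o)) = 4 + (179 + o)*(1/(2*o)) = 4 + (179 + o)/(2*o))
-33474 - X(-86/(-109) + 41/(-5)) = -33474 - (179 + 9*(-86/(-109) + 41/(-5)))/(2*(-86/(-109) + 41/(-5))) = -33474 - (179 + 9*(-86*(-1/109) + 41*(-⅕)))/(2*(-86*(-1/109) + 41*(-⅕))) = -33474 - (179 + 9*(86/109 - 41/5))/(2*(86/109 - 41/5)) = -33474 - (179 + 9*(-4039/545))/(2*(-4039/545)) = -33474 - (-545)*(179 - 36351/545)/(2*4039) = -33474 - (-545)*61204/(2*4039*545) = -33474 - 1*(-30602/4039) = -33474 + 30602/4039 = -135170884/4039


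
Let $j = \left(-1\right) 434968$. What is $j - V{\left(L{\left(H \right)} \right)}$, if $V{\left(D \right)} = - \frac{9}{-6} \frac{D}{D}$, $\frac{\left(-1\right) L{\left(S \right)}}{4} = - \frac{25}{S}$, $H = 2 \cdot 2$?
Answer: $- \frac{869939}{2} \approx -4.3497 \cdot 10^{5}$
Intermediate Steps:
$H = 4$
$j = -434968$
$L{\left(S \right)} = \frac{100}{S}$ ($L{\left(S \right)} = - 4 \left(- \frac{25}{S}\right) = \frac{100}{S}$)
$V{\left(D \right)} = \frac{3}{2}$ ($V{\left(D \right)} = \left(-9\right) \left(- \frac{1}{6}\right) 1 = \frac{3}{2} \cdot 1 = \frac{3}{2}$)
$j - V{\left(L{\left(H \right)} \right)} = -434968 - \frac{3}{2} = - \frac{869939}{2}$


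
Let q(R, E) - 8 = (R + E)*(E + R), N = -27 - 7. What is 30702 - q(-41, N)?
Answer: 25069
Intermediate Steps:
N = -34
q(R, E) = 8 + (E + R)² (q(R, E) = 8 + (R + E)*(E + R) = 8 + (E + R)*(E + R) = 8 + (E + R)²)
30702 - q(-41, N) = 30702 - (8 + (-34 - 41)²) = 30702 - (8 + (-75)²) = 30702 - (8 + 5625) = 30702 - 1*5633 = 30702 - 5633 = 25069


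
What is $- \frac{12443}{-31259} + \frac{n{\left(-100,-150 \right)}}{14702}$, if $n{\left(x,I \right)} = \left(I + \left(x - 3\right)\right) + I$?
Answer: $\frac{170339609}{459569818} \approx 0.37065$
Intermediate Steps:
$n{\left(x,I \right)} = -3 + x + 2 I$ ($n{\left(x,I \right)} = \left(I + \left(x - 3\right)\right) + I = \left(I + \left(-3 + x\right)\right) + I = \left(-3 + I + x\right) + I = -3 + x + 2 I$)
$- \frac{12443}{-31259} + \frac{n{\left(-100,-150 \right)}}{14702} = - \frac{12443}{-31259} + \frac{-3 - 100 + 2 \left(-150\right)}{14702} = \left(-12443\right) \left(- \frac{1}{31259}\right) + \left(-3 - 100 - 300\right) \frac{1}{14702} = \frac{12443}{31259} - \frac{403}{14702} = \frac{170339609}{459569818}$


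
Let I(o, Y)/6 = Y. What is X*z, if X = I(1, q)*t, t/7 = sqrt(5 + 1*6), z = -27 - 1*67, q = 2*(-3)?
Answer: 23688*sqrt(11) ≈ 78564.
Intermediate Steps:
q = -6
I(o, Y) = 6*Y
z = -94 (z = -27 - 67 = -94)
t = 7*sqrt(11) (t = 7*sqrt(5 + 1*6) = 7*sqrt(5 + 6) = 7*sqrt(11) ≈ 23.216)
X = -252*sqrt(11) (X = (6*(-6))*(7*sqrt(11)) = -252*sqrt(11) ≈ -835.79)
X*z = -252*sqrt(11)*(-94) = 23688*sqrt(11)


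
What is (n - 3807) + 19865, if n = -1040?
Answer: 15018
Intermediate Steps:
(n - 3807) + 19865 = (-1040 - 3807) + 19865 = -4847 + 19865 = 15018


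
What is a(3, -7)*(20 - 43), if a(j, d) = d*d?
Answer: -1127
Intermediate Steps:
a(j, d) = d**2
a(3, -7)*(20 - 43) = (-7)**2*(20 - 43) = 49*(-23) = -1127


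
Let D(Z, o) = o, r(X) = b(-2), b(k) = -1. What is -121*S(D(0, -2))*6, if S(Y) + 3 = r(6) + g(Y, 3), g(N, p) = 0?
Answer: 2904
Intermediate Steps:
r(X) = -1
S(Y) = -4 (S(Y) = -3 + (-1 + 0) = -3 - 1 = -4)
-121*S(D(0, -2))*6 = -(-484)*6 = -121*(-24) = 2904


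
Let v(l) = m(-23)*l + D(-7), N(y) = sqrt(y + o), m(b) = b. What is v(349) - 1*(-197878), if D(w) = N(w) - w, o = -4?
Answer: 189858 + I*sqrt(11) ≈ 1.8986e+5 + 3.3166*I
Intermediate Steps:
N(y) = sqrt(-4 + y) (N(y) = sqrt(y - 4) = sqrt(-4 + y))
D(w) = sqrt(-4 + w) - w
v(l) = 7 - 23*l + I*sqrt(11) (v(l) = -23*l + (sqrt(-4 - 7) - 1*(-7)) = -23*l + (sqrt(-11) + 7) = -23*l + (I*sqrt(11) + 7) = -23*l + (7 + I*sqrt(11)) = 7 - 23*l + I*sqrt(11))
v(349) - 1*(-197878) = (7 - 23*349 + I*sqrt(11)) - 1*(-197878) = (7 - 8027 + I*sqrt(11)) + 197878 = (-8020 + I*sqrt(11)) + 197878 = 189858 + I*sqrt(11)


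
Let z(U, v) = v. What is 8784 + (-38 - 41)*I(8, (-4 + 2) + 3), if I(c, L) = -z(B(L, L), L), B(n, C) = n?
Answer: 8863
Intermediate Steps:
I(c, L) = -L
8784 + (-38 - 41)*I(8, (-4 + 2) + 3) = 8784 + (-38 - 41)*(-((-4 + 2) + 3)) = 8784 - (-79)*(-2 + 3) = 8784 - (-79) = 8784 - 79*(-1) = 8784 + 79 = 8863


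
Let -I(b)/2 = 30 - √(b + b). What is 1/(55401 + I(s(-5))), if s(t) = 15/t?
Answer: 18447/1020875435 - 2*I*√6/3062626305 ≈ 1.807e-5 - 1.5996e-9*I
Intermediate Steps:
I(b) = -60 + 2*√2*√b (I(b) = -2*(30 - √(b + b)) = -2*(30 - √(2*b)) = -2*(30 - √2*√b) = -60 + 2*√2*√b)
1/(55401 + I(s(-5))) = 1/(55401 + (-60 + 2*√2*√(15/(-5)))) = 1/(55401 + (-60 + 2*√2*√(15*(-⅕)))) = 1/(55401 + (-60 + 2*√2*√(-3))) = 1/(55401 + (-60 + 2*√2*(I*√3))) = 1/(55401 + (-60 + 2*I*√6)) = 1/(55341 + 2*I*√6)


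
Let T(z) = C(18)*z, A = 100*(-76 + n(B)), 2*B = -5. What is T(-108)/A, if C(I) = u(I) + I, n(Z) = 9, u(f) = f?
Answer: 972/1675 ≈ 0.58030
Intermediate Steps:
B = -5/2 (B = (1/2)*(-5) = -5/2 ≈ -2.5000)
A = -6700 (A = 100*(-76 + 9) = 100*(-67) = -6700)
C(I) = 2*I (C(I) = I + I = 2*I)
T(z) = 36*z (T(z) = (2*18)*z = 36*z)
T(-108)/A = (36*(-108))/(-6700) = -3888*(-1/6700) = 972/1675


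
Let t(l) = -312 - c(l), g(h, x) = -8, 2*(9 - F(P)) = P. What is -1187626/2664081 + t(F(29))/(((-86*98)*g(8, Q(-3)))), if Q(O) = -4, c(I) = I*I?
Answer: -6611124665/14663101824 ≈ -0.45087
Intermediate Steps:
F(P) = 9 - P/2
c(I) = I²
t(l) = -312 - l²
-1187626/2664081 + t(F(29))/(((-86*98)*g(8, Q(-3)))) = -1187626/2664081 + (-312 - (9 - ½*29)²)/((-86*98*(-8))) = -1187626*1/2664081 + (-312 - (9 - 29/2)²)/((-8428*(-8))) = -1187626/2664081 + (-312 - (-11/2)²)/67424 = -1187626/2664081 + (-312 - 1*121/4)*(1/67424) = -1187626/2664081 + (-312 - 121/4)*(1/67424) = -1187626/2664081 - 1369/4*1/67424 = -1187626/2664081 - 1369/269696 = -6611124665/14663101824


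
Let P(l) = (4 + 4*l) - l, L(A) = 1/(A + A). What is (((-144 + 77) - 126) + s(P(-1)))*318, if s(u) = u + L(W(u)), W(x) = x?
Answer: -60897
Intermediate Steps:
L(A) = 1/(2*A)
P(l) = 4 + 3*l
s(u) = u + 1/(2*u)
(((-144 + 77) - 126) + s(P(-1)))*318 = (((-144 + 77) - 126) + ((4 + 3*(-1)) + 1/(2*(4 + 3*(-1)))))*318 = ((-67 - 126) + ((4 - 3) + 1/(2*(4 - 3))))*318 = (-193 + (1 + (½)/1))*318 = (-193 + (1 + (½)*1))*318 = (-193 + (1 + ½))*318 = (-193 + 3/2)*318 = -383/2*318 = -60897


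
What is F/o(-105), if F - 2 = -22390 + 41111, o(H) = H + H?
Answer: -6241/70 ≈ -89.157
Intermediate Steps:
o(H) = 2*H
F = 18723 (F = 2 + (-22390 + 41111) = 2 + 18721 = 18723)
F/o(-105) = 18723/((2*(-105))) = 18723/(-210) = 18723*(-1/210) = -6241/70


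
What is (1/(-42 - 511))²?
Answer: 1/305809 ≈ 3.2700e-6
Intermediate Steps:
(1/(-42 - 511))² = (1/(-553))² = (-1/553)² = 1/305809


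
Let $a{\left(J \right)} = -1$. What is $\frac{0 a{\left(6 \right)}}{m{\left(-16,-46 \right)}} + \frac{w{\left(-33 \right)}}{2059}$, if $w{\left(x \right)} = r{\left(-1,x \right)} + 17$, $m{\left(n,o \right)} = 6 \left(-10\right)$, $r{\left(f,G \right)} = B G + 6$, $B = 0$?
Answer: $\frac{23}{2059} \approx 0.01117$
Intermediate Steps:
$r{\left(f,G \right)} = 6$ ($r{\left(f,G \right)} = 0 G + 6 = 0 + 6 = 6$)
$m{\left(n,o \right)} = -60$
$w{\left(x \right)} = 23$ ($w{\left(x \right)} = 6 + 17 = 23$)
$\frac{0 a{\left(6 \right)}}{m{\left(-16,-46 \right)}} + \frac{w{\left(-33 \right)}}{2059} = \frac{0 \left(-1\right)}{-60} + \frac{23}{2059} = 0 \left(- \frac{1}{60}\right) + 23 \cdot \frac{1}{2059} = 0 + \frac{23}{2059} = \frac{23}{2059}$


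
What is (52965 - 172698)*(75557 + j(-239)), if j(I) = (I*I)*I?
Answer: 1625538551346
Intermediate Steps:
j(I) = I**3 (j(I) = I**2*I = I**3)
(52965 - 172698)*(75557 + j(-239)) = (52965 - 172698)*(75557 + (-239)**3) = -119733*(75557 - 13651919) = -119733*(-13576362) = 1625538551346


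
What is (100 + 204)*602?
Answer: 183008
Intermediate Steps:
(100 + 204)*602 = 304*602 = 183008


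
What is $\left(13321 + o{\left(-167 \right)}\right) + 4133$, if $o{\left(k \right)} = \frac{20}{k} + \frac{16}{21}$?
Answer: $\frac{61213430}{3507} \approx 17455.0$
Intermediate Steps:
$o{\left(k \right)} = \frac{16}{21} + \frac{20}{k}$ ($o{\left(k \right)} = \frac{20}{k} + 16 \cdot \frac{1}{21} = \frac{20}{k} + \frac{16}{21} = \frac{16}{21} + \frac{20}{k}$)
$\left(13321 + o{\left(-167 \right)}\right) + 4133 = \left(13321 + \left(\frac{16}{21} + \frac{20}{-167}\right)\right) + 4133 = \left(13321 + \left(\frac{16}{21} + 20 \left(- \frac{1}{167}\right)\right)\right) + 4133 = \left(13321 + \left(\frac{16}{21} - \frac{20}{167}\right)\right) + 4133 = \left(13321 + \frac{2252}{3507}\right) + 4133 = \frac{46718999}{3507} + 4133 = \frac{61213430}{3507}$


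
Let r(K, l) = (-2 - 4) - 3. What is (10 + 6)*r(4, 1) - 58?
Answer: -202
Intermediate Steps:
r(K, l) = -9 (r(K, l) = -6 - 3 = -9)
(10 + 6)*r(4, 1) - 58 = (10 + 6)*(-9) - 58 = 16*(-9) - 58 = -144 - 58 = -202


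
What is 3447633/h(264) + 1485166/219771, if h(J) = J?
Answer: 252693945289/19339848 ≈ 13066.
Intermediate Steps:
3447633/h(264) + 1485166/219771 = 3447633/264 + 1485166/219771 = 3447633*(1/264) + 1485166*(1/219771) = 1149211/88 + 1485166/219771 = 252693945289/19339848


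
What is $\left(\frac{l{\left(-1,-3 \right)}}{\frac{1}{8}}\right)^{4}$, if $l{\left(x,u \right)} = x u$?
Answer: $331776$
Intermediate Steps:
$l{\left(x,u \right)} = u x$
$\left(\frac{l{\left(-1,-3 \right)}}{\frac{1}{8}}\right)^{4} = \left(\frac{\left(-3\right) \left(-1\right)}{\frac{1}{8}}\right)^{4} = \left(3 \frac{1}{\frac{1}{8}}\right)^{4} = \left(3 \cdot 8\right)^{4} = 24^{4} = 331776$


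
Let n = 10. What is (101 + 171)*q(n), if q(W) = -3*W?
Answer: -8160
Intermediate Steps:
(101 + 171)*q(n) = (101 + 171)*(-3*10) = 272*(-30) = -8160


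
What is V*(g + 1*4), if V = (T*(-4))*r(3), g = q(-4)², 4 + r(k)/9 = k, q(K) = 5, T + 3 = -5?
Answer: -8352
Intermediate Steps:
T = -8 (T = -3 - 5 = -8)
r(k) = -36 + 9*k
g = 25 (g = 5² = 25)
V = -288 (V = (-8*(-4))*(-36 + 9*3) = 32*(-36 + 27) = 32*(-9) = -288)
V*(g + 1*4) = -288*(25 + 1*4) = -288*(25 + 4) = -288*29 = -8352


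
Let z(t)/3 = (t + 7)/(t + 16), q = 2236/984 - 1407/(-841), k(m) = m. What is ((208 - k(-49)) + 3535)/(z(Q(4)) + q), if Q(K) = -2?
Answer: 1372895496/1816333 ≈ 755.86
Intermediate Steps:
q = 816241/206886 (q = 2236*(1/984) - 1407*(-1/841) = 559/246 + 1407/841 = 816241/206886 ≈ 3.9454)
z(t) = 3*(7 + t)/(16 + t) (z(t) = 3*((t + 7)/(t + 16)) = 3*((7 + t)/(16 + t)) = 3*(7 + t)/(16 + t))
((208 - k(-49)) + 3535)/(z(Q(4)) + q) = ((208 - 1*(-49)) + 3535)/(3*(7 - 2)/(16 - 2) + 816241/206886) = ((208 + 49) + 3535)/(3*5/14 + 816241/206886) = (257 + 3535)/(3*(1/14)*5 + 816241/206886) = 3792/(15/14 + 816241/206886) = 3792/(3632666/724101) = 3792*(724101/3632666) = 1372895496/1816333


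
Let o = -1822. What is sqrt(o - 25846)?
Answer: 2*I*sqrt(6917) ≈ 166.34*I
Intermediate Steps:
sqrt(o - 25846) = sqrt(-1822 - 25846) = sqrt(-27668) = 2*I*sqrt(6917)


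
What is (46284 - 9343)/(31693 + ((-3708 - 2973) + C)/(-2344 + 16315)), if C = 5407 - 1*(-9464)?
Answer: 172034237/147597031 ≈ 1.1656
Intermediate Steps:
C = 14871 (C = 5407 + 9464 = 14871)
(46284 - 9343)/(31693 + ((-3708 - 2973) + C)/(-2344 + 16315)) = (46284 - 9343)/(31693 + ((-3708 - 2973) + 14871)/(-2344 + 16315)) = 36941/(31693 + (-6681 + 14871)/13971) = 36941/(31693 + 8190*(1/13971)) = 36941/(31693 + 2730/4657) = 36941/(147597031/4657) = 36941*(4657/147597031) = 172034237/147597031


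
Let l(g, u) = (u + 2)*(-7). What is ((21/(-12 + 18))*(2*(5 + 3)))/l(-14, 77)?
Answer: -8/79 ≈ -0.10127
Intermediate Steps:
l(g, u) = -14 - 7*u (l(g, u) = (2 + u)*(-7) = -14 - 7*u)
((21/(-12 + 18))*(2*(5 + 3)))/l(-14, 77) = ((21/(-12 + 18))*(2*(5 + 3)))/(-14 - 7*77) = ((21/6)*(2*8))/(-14 - 539) = (((1/6)*21)*16)/(-553) = ((7/2)*16)*(-1/553) = 56*(-1/553) = -8/79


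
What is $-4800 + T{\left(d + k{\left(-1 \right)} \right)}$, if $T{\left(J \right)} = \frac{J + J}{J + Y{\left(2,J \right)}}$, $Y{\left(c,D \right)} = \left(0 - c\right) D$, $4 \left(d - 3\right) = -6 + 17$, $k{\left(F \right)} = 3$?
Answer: $-4802$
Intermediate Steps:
$d = \frac{23}{4}$ ($d = 3 + \frac{-6 + 17}{4} = 3 + \frac{1}{4} \cdot 11 = 3 + \frac{11}{4} = \frac{23}{4} \approx 5.75$)
$Y{\left(c,D \right)} = - D c$ ($Y{\left(c,D \right)} = - c D = - D c$)
$T{\left(J \right)} = -2$ ($T{\left(J \right)} = \frac{J + J}{J - J 2} = \frac{2 J}{J - 2 J} = \frac{2 J}{\left(-1\right) J} = 2 J \left(- \frac{1}{J}\right) = -2$)
$-4800 + T{\left(d + k{\left(-1 \right)} \right)} = -4800 - 2 = -4802$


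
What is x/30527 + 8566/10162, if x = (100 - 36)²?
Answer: 151558917/155107687 ≈ 0.97712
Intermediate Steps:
x = 4096 (x = 64² = 4096)
x/30527 + 8566/10162 = 4096/30527 + 8566/10162 = 4096*(1/30527) + 8566*(1/10162) = 4096/30527 + 4283/5081 = 151558917/155107687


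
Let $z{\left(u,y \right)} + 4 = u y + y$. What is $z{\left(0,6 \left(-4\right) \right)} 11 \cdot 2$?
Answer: $-616$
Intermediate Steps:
$z{\left(u,y \right)} = -4 + y + u y$ ($z{\left(u,y \right)} = -4 + \left(u y + y\right) = -4 + \left(y + u y\right) = -4 + y + u y$)
$z{\left(0,6 \left(-4\right) \right)} 11 \cdot 2 = \left(-4 + 6 \left(-4\right) + 0 \cdot 6 \left(-4\right)\right) 11 \cdot 2 = \left(-4 - 24 + 0 \left(-24\right)\right) 11 \cdot 2 = \left(-4 - 24 + 0\right) 11 \cdot 2 = \left(-28\right) 11 \cdot 2 = \left(-308\right) 2 = -616$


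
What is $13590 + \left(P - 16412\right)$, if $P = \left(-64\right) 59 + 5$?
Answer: $-6593$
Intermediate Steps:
$P = -3771$ ($P = -3776 + 5 = -3771$)
$13590 + \left(P - 16412\right) = 13590 - 20183 = -6593$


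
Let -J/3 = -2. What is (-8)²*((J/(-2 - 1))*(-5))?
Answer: 640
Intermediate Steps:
J = 6 (J = -3*(-2) = 6)
(-8)²*((J/(-2 - 1))*(-5)) = (-8)²*((6/(-2 - 1))*(-5)) = 64*((6/(-3))*(-5)) = 64*(-⅓*6*(-5)) = 64*(-2*(-5)) = 64*10 = 640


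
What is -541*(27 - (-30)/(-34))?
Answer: -240204/17 ≈ -14130.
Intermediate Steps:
-541*(27 - (-30)/(-34)) = -541*(27 - (-30)*(-1)/34) = -541*(27 - 1*15/17) = -541*(27 - 15/17) = -541*444/17 = -240204/17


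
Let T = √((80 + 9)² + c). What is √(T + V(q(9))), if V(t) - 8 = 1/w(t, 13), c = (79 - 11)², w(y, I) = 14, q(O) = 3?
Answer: √(1582 + 196*√12545)/14 ≈ 10.958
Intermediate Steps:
c = 4624 (c = 68² = 4624)
V(t) = 113/14 (V(t) = 8 + 1/14 = 113/14)
T = √12545 (T = √((80 + 9)² + 4624) = √(89² + 4624) = √(7921 + 4624) = √12545 ≈ 112.00)
√(T + V(q(9))) = √(√12545 + 113/14) = √(113/14 + √12545)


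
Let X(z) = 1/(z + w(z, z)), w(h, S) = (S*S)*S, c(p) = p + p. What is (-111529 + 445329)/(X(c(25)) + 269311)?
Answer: 41741690000/33677340551 ≈ 1.2395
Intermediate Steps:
c(p) = 2*p
w(h, S) = S³ (w(h, S) = S²*S = S³)
X(z) = 1/(z + z³)
(-111529 + 445329)/(X(c(25)) + 269311) = (-111529 + 445329)/(1/(2*25 + (2*25)³) + 269311) = 333800/(1/(50 + 50³) + 269311) = 333800/(1/(50 + 125000) + 269311) = 333800/(1/125050 + 269311) = 333800/(33677340551/125050) = 333800*(125050/33677340551) = 41741690000/33677340551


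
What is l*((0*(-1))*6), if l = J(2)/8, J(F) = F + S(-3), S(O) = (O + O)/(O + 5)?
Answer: 0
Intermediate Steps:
S(O) = 2*O/(5 + O) (S(O) = (2*O)/(5 + O) = 2*O/(5 + O))
J(F) = -3 + F (J(F) = F + 2*(-3)/(5 - 3) = F + 2*(-3)/2 = F + 2*(-3)*(½) = F - 3 = -3 + F)
l = -⅛ (l = (-3 + 2)/8 = -1*⅛ = -⅛ ≈ -0.12500)
l*((0*(-1))*6) = -0*(-1)*6/8 = -0*6 = -⅛*0 = 0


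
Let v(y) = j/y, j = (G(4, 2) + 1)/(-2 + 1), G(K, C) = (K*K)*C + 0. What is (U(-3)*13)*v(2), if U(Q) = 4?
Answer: -858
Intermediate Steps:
G(K, C) = C*K**2 (G(K, C) = K**2*C + 0 = C*K**2 + 0 = C*K**2)
j = -33 (j = (2*4**2 + 1)/(-2 + 1) = (2*16 + 1)/(-1) = (32 + 1)*(-1) = 33*(-1) = -33)
v(y) = -33/y
(U(-3)*13)*v(2) = (4*13)*(-33/2) = 52*(-33*1/2) = 52*(-33/2) = -858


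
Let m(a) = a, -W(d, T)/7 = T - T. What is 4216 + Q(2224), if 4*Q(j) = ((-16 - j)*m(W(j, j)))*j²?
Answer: 4216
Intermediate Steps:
W(d, T) = 0 (W(d, T) = -7*(T - T) = -7*0 = 0)
Q(j) = 0 (Q(j) = (((-16 - j)*0)*j²)/4 = (0*j²)/4 = (¼)*0 = 0)
4216 + Q(2224) = 4216 + 0 = 4216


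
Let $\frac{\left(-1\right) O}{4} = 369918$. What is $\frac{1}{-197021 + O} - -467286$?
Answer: $\frac{783495165197}{1676693} \approx 4.6729 \cdot 10^{5}$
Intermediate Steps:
$O = -1479672$ ($O = \left(-4\right) 369918 = -1479672$)
$\frac{1}{-197021 + O} - -467286 = \frac{1}{-197021 - 1479672} - -467286 = \frac{1}{-1676693} + 467286 = - \frac{1}{1676693} + 467286 = \frac{783495165197}{1676693}$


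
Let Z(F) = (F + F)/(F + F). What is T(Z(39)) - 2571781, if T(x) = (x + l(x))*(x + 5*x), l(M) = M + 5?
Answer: -2571739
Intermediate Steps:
l(M) = 5 + M
Z(F) = 1 (Z(F) = (2*F)/((2*F)) = (2*F)*(1/(2*F)) = 1)
T(x) = 6*x*(5 + 2*x) (T(x) = (x + (5 + x))*(x + 5*x) = (5 + 2*x)*(6*x) = 6*x*(5 + 2*x))
T(Z(39)) - 2571781 = 6*1*(5 + 2*1) - 2571781 = 6*1*(5 + 2) - 2571781 = 6*1*7 - 2571781 = 42 - 2571781 = -2571739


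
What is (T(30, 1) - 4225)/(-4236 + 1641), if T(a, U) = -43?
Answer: 4268/2595 ≈ 1.6447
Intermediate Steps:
(T(30, 1) - 4225)/(-4236 + 1641) = (-43 - 4225)/(-4236 + 1641) = -4268/(-2595) = -4268*(-1/2595) = 4268/2595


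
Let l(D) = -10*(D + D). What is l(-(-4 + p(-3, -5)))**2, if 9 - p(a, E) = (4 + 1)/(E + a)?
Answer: 50625/4 ≈ 12656.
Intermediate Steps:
p(a, E) = 9 - 5/(E + a) (p(a, E) = 9 - (4 + 1)/(E + a) = 9 - 5/(E + a))
l(D) = -20*D
l(-(-4 + p(-3, -5)))**2 = (-(-20)*(-4 + (-5 + 9*(-5) + 9*(-3))/(-5 - 3)))**2 = (-(-20)*(-4 + (-5 - 45 - 27)/(-8)))**2 = (-(-20)*(-4 - 1/8*(-77)))**2 = (-(-20)*(-4 + 77/8))**2 = (-(-20)*45/8)**2 = (-20*(-45/8))**2 = (225/2)**2 = 50625/4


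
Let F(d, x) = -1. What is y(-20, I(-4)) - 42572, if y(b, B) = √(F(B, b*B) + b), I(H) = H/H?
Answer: -42572 + I*√21 ≈ -42572.0 + 4.5826*I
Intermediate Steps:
I(H) = 1
y(b, B) = √(-1 + b)
y(-20, I(-4)) - 42572 = √(-1 - 20) - 42572 = √(-21) - 42572 = I*√21 - 42572 = -42572 + I*√21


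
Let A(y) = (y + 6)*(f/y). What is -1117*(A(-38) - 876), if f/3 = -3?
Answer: 18752196/19 ≈ 9.8696e+5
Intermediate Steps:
f = -9 (f = 3*(-3) = -9)
A(y) = -9*(6 + y)/y (A(y) = (y + 6)*(-9/y) = (6 + y)*(-9/y) = -9*(6 + y)/y)
-1117*(A(-38) - 876) = -1117*((-9 - 54/(-38)) - 876) = -1117*((-9 - 54*(-1/38)) - 876) = -1117*((-9 + 27/19) - 876) = -1117*(-144/19 - 876) = -1117*(-16788/19) = 18752196/19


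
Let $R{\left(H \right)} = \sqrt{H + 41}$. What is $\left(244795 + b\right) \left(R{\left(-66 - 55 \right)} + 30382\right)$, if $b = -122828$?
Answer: $3705601394 + 487868 i \sqrt{5} \approx 3.7056 \cdot 10^{9} + 1.0909 \cdot 10^{6} i$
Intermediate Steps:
$R{\left(H \right)} = \sqrt{41 + H}$
$\left(244795 + b\right) \left(R{\left(-66 - 55 \right)} + 30382\right) = \left(244795 - 122828\right) \left(\sqrt{41 - 121} + 30382\right) = 121967 \left(\sqrt{41 - 121} + 30382\right) = 121967 \left(\sqrt{-80} + 30382\right) = 121967 \left(4 i \sqrt{5} + 30382\right) = 121967 \left(30382 + 4 i \sqrt{5}\right) = 3705601394 + 487868 i \sqrt{5}$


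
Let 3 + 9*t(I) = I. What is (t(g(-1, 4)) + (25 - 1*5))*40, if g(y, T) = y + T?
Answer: 800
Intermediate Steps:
g(y, T) = T + y
t(I) = -1/3 + I/9
(t(g(-1, 4)) + (25 - 1*5))*40 = ((-1/3 + (4 - 1)/9) + (25 - 1*5))*40 = ((-1/3 + (1/9)*3) + (25 - 5))*40 = ((-1/3 + 1/3) + 20)*40 = (0 + 20)*40 = 20*40 = 800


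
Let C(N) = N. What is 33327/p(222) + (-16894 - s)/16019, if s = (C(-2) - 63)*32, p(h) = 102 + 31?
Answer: 75984993/304361 ≈ 249.65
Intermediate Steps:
p(h) = 133
s = -2080 (s = (-2 - 63)*32 = -65*32 = -2080)
33327/p(222) + (-16894 - s)/16019 = 33327/133 + (-16894 - 1*(-2080))/16019 = 33327*(1/133) + (-16894 + 2080)*(1/16019) = 4761/19 - 14814*1/16019 = 4761/19 - 14814/16019 = 75984993/304361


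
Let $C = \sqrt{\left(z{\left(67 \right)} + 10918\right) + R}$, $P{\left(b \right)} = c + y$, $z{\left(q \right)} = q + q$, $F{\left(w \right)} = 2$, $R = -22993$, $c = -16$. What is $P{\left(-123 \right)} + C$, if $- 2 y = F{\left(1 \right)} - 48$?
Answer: $7 + i \sqrt{11941} \approx 7.0 + 109.27 i$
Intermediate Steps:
$z{\left(q \right)} = 2 q$
$y = 23$ ($y = - \frac{2 - 48}{2} = \left(- \frac{1}{2}\right) \left(-46\right) = 23$)
$P{\left(b \right)} = 7$ ($P{\left(b \right)} = -16 + 23 = 7$)
$C = i \sqrt{11941}$ ($C = \sqrt{\left(2 \cdot 67 + 10918\right) - 22993} = \sqrt{\left(134 + 10918\right) - 22993} = \sqrt{11052 - 22993} = \sqrt{-11941} = i \sqrt{11941} \approx 109.27 i$)
$P{\left(-123 \right)} + C = 7 + i \sqrt{11941}$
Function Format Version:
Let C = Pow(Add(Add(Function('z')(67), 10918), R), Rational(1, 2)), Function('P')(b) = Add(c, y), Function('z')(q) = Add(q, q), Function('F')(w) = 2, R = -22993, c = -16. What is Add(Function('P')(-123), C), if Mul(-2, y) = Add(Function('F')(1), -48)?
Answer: Add(7, Mul(I, Pow(11941, Rational(1, 2)))) ≈ Add(7.0000, Mul(109.27, I))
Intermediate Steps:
Function('z')(q) = Mul(2, q)
y = 23 (y = Mul(Rational(-1, 2), Add(2, -48)) = Mul(Rational(-1, 2), -46) = 23)
Function('P')(b) = 7 (Function('P')(b) = Add(-16, 23) = 7)
C = Mul(I, Pow(11941, Rational(1, 2))) (C = Pow(Add(Add(Mul(2, 67), 10918), -22993), Rational(1, 2)) = Pow(Add(Add(134, 10918), -22993), Rational(1, 2)) = Pow(Add(11052, -22993), Rational(1, 2)) = Pow(-11941, Rational(1, 2)) = Mul(I, Pow(11941, Rational(1, 2))) ≈ Mul(109.27, I))
Add(Function('P')(-123), C) = Add(7, Mul(I, Pow(11941, Rational(1, 2))))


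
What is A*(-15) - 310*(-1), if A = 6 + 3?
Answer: 175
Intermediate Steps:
A = 9
A*(-15) - 310*(-1) = 9*(-15) - 310*(-1) = -135 + 310 = 175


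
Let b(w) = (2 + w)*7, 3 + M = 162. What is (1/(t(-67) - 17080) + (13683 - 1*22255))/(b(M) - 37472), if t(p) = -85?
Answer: 49046127/207953975 ≈ 0.23585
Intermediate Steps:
M = 159 (M = -3 + 162 = 159)
b(w) = 14 + 7*w
(1/(t(-67) - 17080) + (13683 - 1*22255))/(b(M) - 37472) = (1/(-85 - 17080) + (13683 - 1*22255))/((14 + 7*159) - 37472) = (1/(-17165) + (13683 - 22255))/((14 + 1113) - 37472) = (-1/17165 - 8572)/(1127 - 37472) = -147138381/17165/(-36345) = -147138381/17165*(-1/36345) = 49046127/207953975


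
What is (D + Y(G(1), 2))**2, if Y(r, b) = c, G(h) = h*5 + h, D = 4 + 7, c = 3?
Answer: 196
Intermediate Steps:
D = 11
G(h) = 6*h (G(h) = 5*h + h = 6*h)
Y(r, b) = 3
(D + Y(G(1), 2))**2 = (11 + 3)**2 = 14**2 = 196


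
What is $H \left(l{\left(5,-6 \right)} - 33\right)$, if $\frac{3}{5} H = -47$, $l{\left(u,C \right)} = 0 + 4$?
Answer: $\frac{6815}{3} \approx 2271.7$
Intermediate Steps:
$l{\left(u,C \right)} = 4$
$H = - \frac{235}{3}$ ($H = \frac{5}{3} \left(-47\right) = - \frac{235}{3} \approx -78.333$)
$H \left(l{\left(5,-6 \right)} - 33\right) = - \frac{235 \left(4 - 33\right)}{3} = \left(- \frac{235}{3}\right) \left(-29\right) = \frac{6815}{3}$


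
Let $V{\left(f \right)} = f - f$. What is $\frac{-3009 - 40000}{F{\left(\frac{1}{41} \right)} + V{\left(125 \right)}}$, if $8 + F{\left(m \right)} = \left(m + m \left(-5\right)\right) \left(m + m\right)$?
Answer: $\frac{72298129}{13456} \approx 5372.9$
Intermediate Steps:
$F{\left(m \right)} = -8 - 8 m^{2}$ ($F{\left(m \right)} = -8 + \left(m + m \left(-5\right)\right) \left(m + m\right) = -8 + \left(m - 5 m\right) 2 m = -8 + - 4 m 2 m = -8 - 8 m^{2}$)
$V{\left(f \right)} = 0$
$\frac{-3009 - 40000}{F{\left(\frac{1}{41} \right)} + V{\left(125 \right)}} = \frac{-3009 - 40000}{\left(-8 - 8 \left(\frac{1}{41}\right)^{2}\right) + 0} = - \frac{43009}{\left(-8 - \frac{8}{1681}\right) + 0} = - \frac{43009}{- \frac{13456}{1681} + 0} = - \frac{43009}{- \frac{13456}{1681}} = \left(-43009\right) \left(- \frac{1681}{13456}\right) = \frac{72298129}{13456}$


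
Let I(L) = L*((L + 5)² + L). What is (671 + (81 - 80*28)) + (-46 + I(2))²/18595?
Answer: -27666224/18595 ≈ -1487.8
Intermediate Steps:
I(L) = L*(L + (5 + L)²) (I(L) = L*((5 + L)² + L) = L*(L + (5 + L)²))
(671 + (81 - 80*28)) + (-46 + I(2))²/18595 = (671 + (81 - 80*28)) + (-46 + 2*(2 + (5 + 2)²))²/18595 = (671 + (81 - 2240)) + (-46 + 2*(2 + 7²))²*(1/18595) = (671 - 2159) + (-46 + 2*(2 + 49))²*(1/18595) = -1488 + (-46 + 2*51)²*(1/18595) = -1488 + (-46 + 102)²*(1/18595) = -1488 + 56²*(1/18595) = -1488 + 3136*(1/18595) = -1488 + 3136/18595 = -27666224/18595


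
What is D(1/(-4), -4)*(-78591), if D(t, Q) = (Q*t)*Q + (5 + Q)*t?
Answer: 1336047/4 ≈ 3.3401e+5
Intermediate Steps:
D(t, Q) = t*Q² + t*(5 + Q)
D(1/(-4), -4)*(-78591) = ((5 - 4 + (-4)²)/(-4))*(-78591) = -(5 - 4 + 16)/4*(-78591) = -¼*17*(-78591) = -17/4*(-78591) = 1336047/4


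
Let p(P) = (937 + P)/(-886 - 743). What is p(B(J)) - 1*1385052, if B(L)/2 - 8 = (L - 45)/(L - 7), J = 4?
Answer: -6768752065/4887 ≈ -1.3851e+6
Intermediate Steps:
B(L) = 16 + 2*(-45 + L)/(-7 + L) (B(L) = 16 + 2*((L - 45)/(L - 7)) = 16 + 2*((-45 + L)/(-7 + L)) = 16 + 2*(-45 + L)/(-7 + L))
p(P) = -937/1629 - P/1629 (p(P) = (937 + P)/(-1629) = (937 + P)*(-1/1629) = -937/1629 - P/1629)
p(B(J)) - 1*1385052 = (-937/1629 - 2*(-101 + 9*4)/(1629*(-7 + 4))) - 1*1385052 = (-937/1629 - 2*(-101 + 36)/(1629*(-3))) - 1385052 = (-937/1629 - 2*(-1)*(-65)/(1629*3)) - 1385052 = (-937/1629 - 1/1629*130/3) - 1385052 = (-937/1629 - 130/4887) - 1385052 = -2941/4887 - 1385052 = -6768752065/4887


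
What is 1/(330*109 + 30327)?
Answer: 1/66297 ≈ 1.5084e-5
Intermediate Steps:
1/(330*109 + 30327) = 1/(35970 + 30327) = 1/66297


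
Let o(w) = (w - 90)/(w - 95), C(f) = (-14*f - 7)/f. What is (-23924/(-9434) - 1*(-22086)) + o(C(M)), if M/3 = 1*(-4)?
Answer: 135559156621/6136817 ≈ 22090.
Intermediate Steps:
M = -12 (M = 3*(1*(-4)) = 3*(-4) = -12)
C(f) = (-7 - 14*f)/f
o(w) = (-90 + w)/(-95 + w)
(-23924/(-9434) - 1*(-22086)) + o(C(M)) = (-23924/(-9434) - 1*(-22086)) + (-90 + (-14 - 7/(-12)))/(-95 + (-14 - 7/(-12))) = (-23924*(-1/9434) + 22086) + (-90 + (-14 - 7*(-1/12)))/(-95 + (-14 - 7*(-1/12))) = (11962/4717 + 22086) + (-90 + (-14 + 7/12))/(-95 + (-14 + 7/12)) = 104191624/4717 + (-90 - 161/12)/(-95 - 161/12) = 104191624/4717 - 1241/12/(-1301/12) = 104191624/4717 - 12/1301*(-1241/12) = 104191624/4717 + 1241/1301 = 135559156621/6136817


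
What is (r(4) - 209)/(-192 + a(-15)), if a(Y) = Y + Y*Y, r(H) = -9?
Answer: -109/9 ≈ -12.111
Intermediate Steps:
a(Y) = Y + Y²
(r(4) - 209)/(-192 + a(-15)) = (-9 - 209)/(-192 - 15*(1 - 15)) = -218/(-192 - 15*(-14)) = -218/(-192 + 210) = -218/18 = -218*1/18 = -109/9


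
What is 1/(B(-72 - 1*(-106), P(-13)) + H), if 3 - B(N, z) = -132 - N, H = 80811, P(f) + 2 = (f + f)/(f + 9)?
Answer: 1/80980 ≈ 1.2349e-5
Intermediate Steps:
P(f) = -2 + 2*f/(9 + f) (P(f) = -2 + (f + f)/(f + 9) = -2 + (2*f)/(9 + f) = -2 + 2*f/(9 + f))
B(N, z) = 135 + N (B(N, z) = 3 - (-132 - N) = 3 + (132 + N) = 135 + N)
1/(B(-72 - 1*(-106), P(-13)) + H) = 1/((135 + (-72 - 1*(-106))) + 80811) = 1/((135 + (-72 + 106)) + 80811) = 1/((135 + 34) + 80811) = 1/(169 + 80811) = 1/80980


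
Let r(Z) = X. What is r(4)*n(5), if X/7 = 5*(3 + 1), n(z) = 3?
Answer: 420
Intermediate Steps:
X = 140 (X = 7*(5*(3 + 1)) = 7*(5*4) = 7*20 = 140)
r(Z) = 140
r(4)*n(5) = 140*3 = 420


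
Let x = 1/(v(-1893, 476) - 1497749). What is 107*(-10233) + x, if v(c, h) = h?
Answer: -1639410623164/1497273 ≈ -1.0949e+6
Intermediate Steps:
x = -1/1497273 (x = 1/(476 - 1497749) = 1/(-1497273) = -1/1497273 ≈ -6.6788e-7)
107*(-10233) + x = 107*(-10233) - 1/1497273 = -1094931 - 1/1497273 = -1639410623164/1497273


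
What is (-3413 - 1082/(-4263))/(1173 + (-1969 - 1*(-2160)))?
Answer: -14548537/5814732 ≈ -2.5020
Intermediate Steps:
(-3413 - 1082/(-4263))/(1173 + (-1969 - 1*(-2160))) = (-3413 - 1082*(-1/4263))/(1173 + (-1969 + 2160)) = (-3413 + 1082/4263)/(1173 + 191) = -14548537/4263/1364 = -14548537/4263*1/1364 = -14548537/5814732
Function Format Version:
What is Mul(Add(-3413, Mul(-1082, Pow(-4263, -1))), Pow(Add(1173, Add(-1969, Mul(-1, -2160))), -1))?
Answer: Rational(-14548537, 5814732) ≈ -2.5020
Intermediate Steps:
Mul(Add(-3413, Mul(-1082, Pow(-4263, -1))), Pow(Add(1173, Add(-1969, Mul(-1, -2160))), -1)) = Mul(Add(-3413, Mul(-1082, Rational(-1, 4263))), Pow(Add(1173, Add(-1969, 2160)), -1)) = Mul(Add(-3413, Rational(1082, 4263)), Pow(Add(1173, 191), -1)) = Mul(Rational(-14548537, 4263), Pow(1364, -1)) = Mul(Rational(-14548537, 4263), Rational(1, 1364)) = Rational(-14548537, 5814732)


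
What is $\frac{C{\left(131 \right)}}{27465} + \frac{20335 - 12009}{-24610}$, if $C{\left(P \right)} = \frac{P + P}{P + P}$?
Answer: $- \frac{994126}{2938755} \approx -0.33828$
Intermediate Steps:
$C{\left(P \right)} = 1$ ($C{\left(P \right)} = \frac{2 P}{2 P} = 2 P \frac{1}{2 P} = 1$)
$\frac{C{\left(131 \right)}}{27465} + \frac{20335 - 12009}{-24610} = 1 \cdot \frac{1}{27465} + \frac{20335 - 12009}{-24610} = 1 \cdot \frac{1}{27465} + 8326 \left(- \frac{1}{24610}\right) = \frac{1}{27465} - \frac{181}{535} = - \frac{994126}{2938755}$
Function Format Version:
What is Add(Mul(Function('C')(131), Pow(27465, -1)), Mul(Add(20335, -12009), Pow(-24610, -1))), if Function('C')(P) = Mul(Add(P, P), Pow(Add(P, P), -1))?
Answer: Rational(-994126, 2938755) ≈ -0.33828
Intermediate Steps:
Function('C')(P) = 1 (Function('C')(P) = Mul(Mul(2, P), Pow(Mul(2, P), -1)) = Mul(Mul(2, P), Mul(Rational(1, 2), Pow(P, -1))) = 1)
Add(Mul(Function('C')(131), Pow(27465, -1)), Mul(Add(20335, -12009), Pow(-24610, -1))) = Add(Mul(1, Pow(27465, -1)), Mul(Add(20335, -12009), Pow(-24610, -1))) = Add(Mul(1, Rational(1, 27465)), Mul(8326, Rational(-1, 24610))) = Add(Rational(1, 27465), Rational(-181, 535)) = Rational(-994126, 2938755)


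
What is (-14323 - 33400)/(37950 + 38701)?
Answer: -47723/76651 ≈ -0.62260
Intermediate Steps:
(-14323 - 33400)/(37950 + 38701) = -47723/76651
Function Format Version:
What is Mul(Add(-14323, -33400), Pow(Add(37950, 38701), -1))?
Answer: Rational(-47723, 76651) ≈ -0.62260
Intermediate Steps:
Mul(Add(-14323, -33400), Pow(Add(37950, 38701), -1)) = Mul(-47723, Pow(76651, -1)) = Mul(-47723, Rational(1, 76651)) = Rational(-47723, 76651)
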